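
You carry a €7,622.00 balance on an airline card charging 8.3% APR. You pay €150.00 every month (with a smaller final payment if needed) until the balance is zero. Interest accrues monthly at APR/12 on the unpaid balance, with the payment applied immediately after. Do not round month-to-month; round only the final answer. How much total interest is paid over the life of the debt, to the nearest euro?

€1,802

Monthly rate r = 8.3%/12 = 0.691667% = 0.00691667.
Payoff takes n = ⌈−ln(1 − rB₀/P)/ln(1+r)⌉ = ⌈62.823⌉ = 63 payments; the last is €123.52.
Total paid = 62·€150.00 + €123.52 = €9,423.52.
Total interest = total paid − principal = €9,423.52 − €7,622.00 = €1,801.52.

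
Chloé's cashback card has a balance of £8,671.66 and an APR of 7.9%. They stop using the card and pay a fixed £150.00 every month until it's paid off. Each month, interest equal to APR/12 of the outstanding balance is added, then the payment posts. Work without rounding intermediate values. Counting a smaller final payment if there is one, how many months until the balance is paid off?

Monthly rate r = 7.9%/12 = 0.658333% = 0.00658333.
Recurrence: B ← B·(1+r) − £150.00.
Month 1: interest £57.09; balance after payment £8,578.75.
Month 2: interest £56.48; balance after payment £8,485.23.
Closed form: n = −ln(1 − rB₀/P)/ln(1+r) = −ln(0.61941)/ln(1.00658) ≈ 72.997, so the balance reaches zero during payment 73.

73 payments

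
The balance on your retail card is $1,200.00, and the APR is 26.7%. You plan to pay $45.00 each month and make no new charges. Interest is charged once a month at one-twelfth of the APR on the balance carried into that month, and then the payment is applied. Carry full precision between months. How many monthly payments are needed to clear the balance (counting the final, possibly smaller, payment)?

41 payments

Monthly rate r = 26.7%/12 = 2.225% = 0.02225.
Recurrence: B ← B·(1+r) − $45.00.
Month 1: interest $26.70; balance after payment $1,181.70.
Month 2: interest $26.29; balance after payment $1,162.99.
Closed form: n = −ln(1 − rB₀/P)/ln(1+r) = −ln(0.40667)/ln(1.02225) ≈ 40.887, so the balance reaches zero during payment 41.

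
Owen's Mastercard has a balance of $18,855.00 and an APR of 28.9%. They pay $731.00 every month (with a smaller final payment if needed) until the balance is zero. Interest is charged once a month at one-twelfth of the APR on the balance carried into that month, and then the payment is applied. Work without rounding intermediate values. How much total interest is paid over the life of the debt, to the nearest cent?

$10,964.20

Monthly rate r = 28.9%/12 = 2.40833% = 0.0240833.
Payoff takes n = ⌈−ln(1 − rB₀/P)/ln(1+r)⌉ = ⌈40.790⌉ = 41 payments; the last is $579.20.
Total paid = 40·$731.00 + $579.20 = $29,819.20.
Total interest = total paid − principal = $29,819.20 − $18,855.00 = $10,964.20.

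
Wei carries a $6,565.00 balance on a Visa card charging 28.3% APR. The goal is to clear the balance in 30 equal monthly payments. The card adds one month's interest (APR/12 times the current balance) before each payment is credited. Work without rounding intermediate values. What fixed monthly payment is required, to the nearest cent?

Monthly rate r = 28.3%/12 = 2.35833% = 0.0235833.
Level-payment amortization: P = B₀·r / (1 − (1+r)^(−n)) = 6565.00·0.0235833 / (1 − 1.02358^(−30)).
Denominator 1 − (1+r)^(−30) = 0.503060148.
P = 154.825 / 0.503060148 ≈ 307.77.

$307.77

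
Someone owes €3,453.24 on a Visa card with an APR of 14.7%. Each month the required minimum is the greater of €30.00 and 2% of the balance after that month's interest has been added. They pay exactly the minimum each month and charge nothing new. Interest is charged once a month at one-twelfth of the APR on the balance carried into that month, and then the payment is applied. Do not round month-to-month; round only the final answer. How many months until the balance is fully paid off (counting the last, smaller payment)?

182 months

Monthly rate r = 14.7%/12 = 1.225% = 0.01225.
While 2% of the post-interest balance exceeds €30.00, each month B ← (B·(1+r))·(1 − 0.02), i.e. B shrinks by the factor (1+r)·0.98 = 0.99201.
This holds for months 1–106. Entering month 107 the balance is €1,474.67; 2% of the post-interest balance is now below €30.00, so the flat €30.00 minimum applies from here.
From month 107 a fixed €30.00 at rate r clears €1,474.67 in 76 more payments. Total: 106 + 76 = 182 months.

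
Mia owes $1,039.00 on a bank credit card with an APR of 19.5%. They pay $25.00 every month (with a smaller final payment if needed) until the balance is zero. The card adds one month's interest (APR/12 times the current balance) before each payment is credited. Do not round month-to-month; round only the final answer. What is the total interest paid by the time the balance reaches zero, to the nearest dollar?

$706

Monthly rate r = 19.5%/12 = 1.625% = 0.01625.
Payoff takes n = ⌈−ln(1 − rB₀/P)/ln(1+r)⌉ = ⌈69.792⌉ = 70 payments; the last is $19.84.
Total paid = 69·$25.00 + $19.84 = $1,744.84.
Total interest = total paid − principal = $1,744.84 − $1,039.00 = $705.84.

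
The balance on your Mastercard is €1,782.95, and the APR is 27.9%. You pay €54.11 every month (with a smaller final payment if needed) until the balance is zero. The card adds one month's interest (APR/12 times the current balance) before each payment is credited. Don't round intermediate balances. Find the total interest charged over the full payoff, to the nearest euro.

Monthly rate r = 27.9%/12 = 2.325% = 0.02325.
Payoff takes n = ⌈−ln(1 − rB₀/P)/ln(1+r)⌉ = ⌈63.212⌉ = 64 payments; the last is €11.58.
Total paid = 63·€54.11 + €11.58 = €3,420.51.
Total interest = total paid − principal = €3,420.51 − €1,782.95 = €1,637.56.

€1,638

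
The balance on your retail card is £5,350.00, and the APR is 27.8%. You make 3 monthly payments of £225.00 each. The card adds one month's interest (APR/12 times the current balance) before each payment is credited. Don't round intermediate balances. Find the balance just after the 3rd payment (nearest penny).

£5,039.75

Monthly rate r = 27.8%/12 = 2.31667% = 0.0231667.
Each month: B ← B·(1+r) − £225.00.
Month 1: interest £123.94; balance after payment £5,248.94.
Month 2: interest £121.60; balance after payment £5,145.54.
Month 3: interest £119.21; balance after payment £5,039.75.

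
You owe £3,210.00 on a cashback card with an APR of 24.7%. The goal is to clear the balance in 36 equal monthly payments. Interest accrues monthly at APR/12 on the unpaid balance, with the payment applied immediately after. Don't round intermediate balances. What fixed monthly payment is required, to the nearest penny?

Monthly rate r = 24.7%/12 = 2.05833% = 0.0205833.
Level-payment amortization: P = B₀·r / (1 − (1+r)^(−n)) = 3210.00·0.0205833 / (1 − 1.02058^(−36)).
Denominator 1 − (1+r)^(−36) = 0.519763666.
P = 66.0725 / 0.519763666 ≈ 127.12.

£127.12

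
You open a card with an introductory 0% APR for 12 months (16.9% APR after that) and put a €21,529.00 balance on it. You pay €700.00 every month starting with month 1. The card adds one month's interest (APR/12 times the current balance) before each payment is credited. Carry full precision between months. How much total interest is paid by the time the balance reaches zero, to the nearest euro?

€2,224

Promo months 1–12 at r₀ = 0%/12 = 0; months 13+ at r₁ = 16.9%/12 = 0.0140833.
After month 12 (no interest yet): B = €21,529.00 − 12·€700.00 = €13,129.00.
Then at r₁ with €700.00/mo: n₂ = −ln(1 − r₁·B/P)/ln(1+r₁) ≈ 21.93 → 22 more payments.
Total paid = 33·€700.00 + €652.64 = €23,752.64; interest = €23,752.64 − €21,529.00 = €2,223.64.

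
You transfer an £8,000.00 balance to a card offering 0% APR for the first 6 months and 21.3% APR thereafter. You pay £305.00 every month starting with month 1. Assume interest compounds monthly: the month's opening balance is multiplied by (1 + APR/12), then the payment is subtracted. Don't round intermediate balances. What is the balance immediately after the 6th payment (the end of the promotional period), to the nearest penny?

£6,170.00

Promo months 1–6 at r₀ = 0%/12 = 0; months 7+ at r₁ = 21.3%/12 = 0.01775.
After month 6 (no interest yet): B = £8,000.00 − 6·£305.00 = £6,170.00.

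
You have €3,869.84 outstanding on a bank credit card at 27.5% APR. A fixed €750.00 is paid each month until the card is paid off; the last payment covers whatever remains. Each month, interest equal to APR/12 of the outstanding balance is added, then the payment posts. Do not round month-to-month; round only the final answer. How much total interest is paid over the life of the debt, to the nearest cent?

Monthly rate r = 27.5%/12 = 2.29167% = 0.0229167.
Payoff takes n = ⌈−ln(1 − rB₀/P)/ln(1+r)⌉ = ⌈5.554⌉ = 6 payments; the last is €417.55.
Total paid = 5·€750.00 + €417.55 = €4,167.55.
Total interest = total paid − principal = €4,167.55 − €3,869.84 = €297.71.

€297.71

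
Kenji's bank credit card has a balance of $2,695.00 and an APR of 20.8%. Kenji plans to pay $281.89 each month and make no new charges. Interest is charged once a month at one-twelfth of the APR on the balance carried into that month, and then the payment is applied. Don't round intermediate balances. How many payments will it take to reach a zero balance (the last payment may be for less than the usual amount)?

11 months

Monthly rate r = 20.8%/12 = 1.73333% = 0.0173333.
Recurrence: B ← B·(1+r) − $281.89.
Month 1: interest $46.71; balance after payment $2,459.82.
Month 2: interest $42.64; balance after payment $2,220.57.
Closed form: n = −ln(1 − rB₀/P)/ln(1+r) = −ln(0.83429)/ln(1.01733) ≈ 10.543, so the balance reaches zero during payment 11.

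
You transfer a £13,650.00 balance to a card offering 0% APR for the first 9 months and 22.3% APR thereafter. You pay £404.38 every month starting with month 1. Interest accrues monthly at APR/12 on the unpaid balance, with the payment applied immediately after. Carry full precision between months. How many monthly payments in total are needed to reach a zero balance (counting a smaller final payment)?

Promo months 1–9 at r₀ = 0%/12 = 0; months 10+ at r₁ = 22.3%/12 = 0.0185833.
After month 9 (no interest yet): B = £13,650.00 − 9·£404.38 = £10,010.58.
Then at r₁ with £404.38/mo: n₂ = −ln(1 − r₁·B/P)/ln(1+r₁) ≈ 33.47 → 34 more payments.

43 months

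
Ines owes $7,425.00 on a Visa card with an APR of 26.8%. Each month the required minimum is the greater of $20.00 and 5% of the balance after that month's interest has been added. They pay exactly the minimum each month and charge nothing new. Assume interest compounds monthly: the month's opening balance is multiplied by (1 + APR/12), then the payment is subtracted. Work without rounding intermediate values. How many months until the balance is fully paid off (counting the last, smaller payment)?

Monthly rate r = 26.8%/12 = 2.23333% = 0.0223333.
While 5% of the post-interest balance exceeds $20.00, each month B ← (B·(1+r))·(1 − 0.05), i.e. B shrinks by the factor (1+r)·0.95 = 0.97122.
This holds for months 1–101. Entering month 102 the balance is $388.71; 5% of the post-interest balance is now below $20.00, so the flat $20.00 minimum applies from here.
From month 102 a fixed $20.00 at rate r clears $388.71 in 26 more payments. Total: 101 + 26 = 127 months.

127 months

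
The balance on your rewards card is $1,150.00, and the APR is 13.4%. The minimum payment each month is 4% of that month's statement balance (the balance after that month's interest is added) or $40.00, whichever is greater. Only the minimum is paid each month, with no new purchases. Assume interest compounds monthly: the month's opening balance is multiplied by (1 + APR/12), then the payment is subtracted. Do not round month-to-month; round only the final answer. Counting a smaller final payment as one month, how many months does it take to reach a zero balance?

Monthly rate r = 13.4%/12 = 1.11667% = 0.0111667.
While 4% of the post-interest balance exceeds $40.00, each month B ← (B·(1+r))·(1 − 0.04), i.e. B shrinks by the factor (1+r)·0.96 = 0.97072.
This holds for months 1–6. Entering month 7 the balance is $962.19; 4% of the post-interest balance is now below $40.00, so the flat $40.00 minimum applies from here.
From month 7 a fixed $40.00 at rate r clears $962.19 in 29 more payments. Total: 6 + 29 = 35 months.

35 months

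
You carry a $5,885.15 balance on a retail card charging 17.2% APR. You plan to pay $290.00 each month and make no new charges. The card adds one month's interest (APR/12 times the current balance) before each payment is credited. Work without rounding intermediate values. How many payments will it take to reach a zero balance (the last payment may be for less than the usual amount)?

Monthly rate r = 17.2%/12 = 1.43333% = 0.0143333.
Recurrence: B ← B·(1+r) − $290.00.
Month 1: interest $84.35; balance after payment $5,679.50.
Month 2: interest $81.41; balance after payment $5,470.91.
Closed form: n = −ln(1 − rB₀/P)/ln(1+r) = −ln(0.70912)/ln(1.01433) ≈ 24.152, so the balance reaches zero during payment 25.

25 payments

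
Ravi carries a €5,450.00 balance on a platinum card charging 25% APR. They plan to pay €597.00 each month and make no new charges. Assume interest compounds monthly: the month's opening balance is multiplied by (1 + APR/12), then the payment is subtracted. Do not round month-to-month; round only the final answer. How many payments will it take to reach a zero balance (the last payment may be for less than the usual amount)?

Monthly rate r = 25%/12 = 2.08333% = 0.0208333.
Recurrence: B ← B·(1+r) − €597.00.
Month 1: interest €113.54; balance after payment €4,966.54.
Month 2: interest €103.47; balance after payment €4,473.01.
Closed form: n = −ln(1 − rB₀/P)/ln(1+r) = −ln(0.80981)/ln(1.02083) ≈ 10.231, so the balance reaches zero during payment 11.

11 months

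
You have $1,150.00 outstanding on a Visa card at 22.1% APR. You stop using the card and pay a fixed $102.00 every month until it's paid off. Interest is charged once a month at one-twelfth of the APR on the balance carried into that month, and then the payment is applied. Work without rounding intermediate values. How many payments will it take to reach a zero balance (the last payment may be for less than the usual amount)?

Monthly rate r = 22.1%/12 = 1.84167% = 0.0184167.
Recurrence: B ← B·(1+r) − $102.00.
Month 1: interest $21.18; balance after payment $1,069.18.
Month 2: interest $19.69; balance after payment $986.87.
Closed form: n = −ln(1 − rB₀/P)/ln(1+r) = −ln(0.79236)/ln(1.01842) ≈ 12.753, so the balance reaches zero during payment 13.

13 months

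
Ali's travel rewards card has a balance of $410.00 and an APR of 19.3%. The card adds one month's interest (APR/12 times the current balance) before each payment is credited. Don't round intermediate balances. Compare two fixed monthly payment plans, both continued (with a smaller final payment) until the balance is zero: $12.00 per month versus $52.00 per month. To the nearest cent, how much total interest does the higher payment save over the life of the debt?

$157.70

Monthly rate r = 19.3%/12 = 1.60833% = 0.0160833.
At $12.00/mo: n = ⌈−ln(1 − rB₀/P)/ln(1+r)⌉ = 50 payments (last $11.75); total interest = total paid − $410.00 = $189.75.
At $52.00/mo: 9 payments (last $26.05); total interest $32.05.
Interest saved = $189.75 − $32.05 = $157.70.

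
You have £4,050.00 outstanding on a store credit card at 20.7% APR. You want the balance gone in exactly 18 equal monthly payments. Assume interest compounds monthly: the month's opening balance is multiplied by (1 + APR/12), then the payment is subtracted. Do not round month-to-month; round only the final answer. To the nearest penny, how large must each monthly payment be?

£263.66

Monthly rate r = 20.7%/12 = 1.725% = 0.01725.
Level-payment amortization: P = B₀·r / (1 − (1+r)^(−n)) = 4050.00·0.01725 / (1 − 1.01725^(−18)).
Denominator 1 − (1+r)^(−18) = 0.264976158.
P = 69.8625 / 0.264976158 ≈ 263.66.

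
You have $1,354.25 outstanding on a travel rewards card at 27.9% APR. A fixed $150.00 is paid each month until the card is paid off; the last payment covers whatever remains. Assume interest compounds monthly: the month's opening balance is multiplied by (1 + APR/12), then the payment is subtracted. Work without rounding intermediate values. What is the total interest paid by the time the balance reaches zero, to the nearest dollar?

Monthly rate r = 27.9%/12 = 2.325% = 0.02325.
Payoff takes n = ⌈−ln(1 − rB₀/P)/ln(1+r)⌉ = ⌈10.251⌉ = 11 payments; the last is $37.97.
Total paid = 10·$150.00 + $37.97 = $1,537.97.
Total interest = total paid − principal = $1,537.97 − $1,354.25 = $183.72.

$184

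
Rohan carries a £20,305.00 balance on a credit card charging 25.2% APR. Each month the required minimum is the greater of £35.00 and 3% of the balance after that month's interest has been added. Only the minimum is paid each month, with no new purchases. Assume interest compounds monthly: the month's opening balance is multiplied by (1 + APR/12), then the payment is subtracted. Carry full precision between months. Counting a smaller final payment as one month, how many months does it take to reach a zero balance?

Monthly rate r = 25.2%/12 = 2.1% = 0.021.
While 3% of the post-interest balance exceeds £35.00, each month B ← (B·(1+r))·(1 − 0.03), i.e. B shrinks by the factor (1+r)·0.97 = 0.99037.
This holds for months 1–298. Entering month 299 the balance is £1,135.67; 3% of the post-interest balance is now below £35.00, so the flat £35.00 minimum applies from here.
From month 299 a fixed £35.00 at rate r clears £1,135.67 in 56 more payments. Total: 298 + 56 = 354 months.

354 months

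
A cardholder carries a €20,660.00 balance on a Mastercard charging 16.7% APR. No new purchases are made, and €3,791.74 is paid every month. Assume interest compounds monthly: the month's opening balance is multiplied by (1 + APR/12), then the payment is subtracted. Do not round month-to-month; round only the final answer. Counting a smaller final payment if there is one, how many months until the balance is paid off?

6 payments

Monthly rate r = 16.7%/12 = 1.39167% = 0.0139167.
Recurrence: B ← B·(1+r) − €3,791.74.
Month 1: interest €287.52; balance after payment €17,155.78.
Month 2: interest €238.75; balance after payment €13,602.79.
Month 3: interest €189.31; balance after payment €10,000.36.
Month 4: interest €139.17; balance after payment €6,347.79.
Month 5: interest €88.34; balance after payment €2,644.39.
Month 6: interest €36.80; balance after payment €0.00.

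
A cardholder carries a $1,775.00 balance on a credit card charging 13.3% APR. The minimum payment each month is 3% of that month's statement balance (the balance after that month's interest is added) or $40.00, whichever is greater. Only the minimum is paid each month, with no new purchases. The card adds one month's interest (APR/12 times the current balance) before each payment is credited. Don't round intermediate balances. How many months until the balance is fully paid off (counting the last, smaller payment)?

Monthly rate r = 13.3%/12 = 1.10833% = 0.0110833.
While 3% of the post-interest balance exceeds $40.00, each month B ← (B·(1+r))·(1 − 0.03), i.e. B shrinks by the factor (1+r)·0.97 = 0.98075.
This holds for months 1–16. Entering month 17 the balance is $1,300.58; 3% of the post-interest balance is now below $40.00, so the flat $40.00 minimum applies from here.
From month 17 a fixed $40.00 at rate r clears $1,300.58 in 41 more payments. Total: 16 + 41 = 57 months.

57 months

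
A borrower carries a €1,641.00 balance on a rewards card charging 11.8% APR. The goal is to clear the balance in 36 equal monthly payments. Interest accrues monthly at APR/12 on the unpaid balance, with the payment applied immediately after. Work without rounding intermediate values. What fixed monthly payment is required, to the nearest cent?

Monthly rate r = 11.8%/12 = 0.983333% = 0.00983333.
Level-payment amortization: P = B₀·r / (1 − (1+r)^(−n)) = 1641.00·0.00983333 / (1 − 1.00983^(−36)).
Denominator 1 − (1+r)^(−36) = 0.296910319.
P = 16.1365 / 0.296910319 ≈ 54.35.

€54.35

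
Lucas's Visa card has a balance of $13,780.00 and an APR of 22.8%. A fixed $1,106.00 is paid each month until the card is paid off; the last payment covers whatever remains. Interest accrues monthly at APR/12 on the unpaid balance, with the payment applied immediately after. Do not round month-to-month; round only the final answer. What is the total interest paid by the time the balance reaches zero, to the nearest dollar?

Monthly rate r = 22.8%/12 = 1.9% = 0.019.
Payoff takes n = ⌈−ln(1 − rB₀/P)/ln(1+r)⌉ = ⌈14.353⌉ = 15 payments; the last is $392.26.
Total paid = 14·$1,106.00 + $392.26 = $15,876.26.
Total interest = total paid − principal = $15,876.26 − $13,780.00 = $2,096.26.

$2,096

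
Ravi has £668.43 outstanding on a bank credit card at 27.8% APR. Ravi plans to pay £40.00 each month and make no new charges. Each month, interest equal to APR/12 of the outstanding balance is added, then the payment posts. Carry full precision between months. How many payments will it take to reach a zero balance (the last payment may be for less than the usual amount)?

Monthly rate r = 27.8%/12 = 2.31667% = 0.0231667.
Recurrence: B ← B·(1+r) − £40.00.
Month 1: interest £15.49; balance after payment £643.92.
Month 2: interest £14.92; balance after payment £618.83.
Closed form: n = −ln(1 − rB₀/P)/ln(1+r) = −ln(0.61287)/ln(1.02317) ≈ 21.378, so the balance reaches zero during payment 22.

22 months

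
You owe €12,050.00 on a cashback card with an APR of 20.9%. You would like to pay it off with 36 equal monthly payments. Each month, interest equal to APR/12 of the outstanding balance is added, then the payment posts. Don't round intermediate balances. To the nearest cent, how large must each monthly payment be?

€453.37

Monthly rate r = 20.9%/12 = 1.74167% = 0.0174167.
Level-payment amortization: P = B₀·r / (1 − (1+r)^(−n)) = 12050.00·0.0174167 / (1 − 1.01742^(−36)).
Denominator 1 − (1+r)^(−36) = 0.462916905.
P = 209.871 / 0.462916905 ≈ 453.37.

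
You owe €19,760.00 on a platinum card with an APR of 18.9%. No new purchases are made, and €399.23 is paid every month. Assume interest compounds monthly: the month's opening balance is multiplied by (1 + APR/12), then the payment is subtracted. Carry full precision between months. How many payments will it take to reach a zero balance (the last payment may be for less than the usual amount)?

97 months

Monthly rate r = 18.9%/12 = 1.575% = 0.01575.
Recurrence: B ← B·(1+r) − €399.23.
Month 1: interest €311.22; balance after payment €19,671.99.
Month 2: interest €309.83; balance after payment €19,582.59.
Closed form: n = −ln(1 − rB₀/P)/ln(1+r) = −ln(0.22045)/ln(1.01575) ≈ 96.760, so the balance reaches zero during payment 97.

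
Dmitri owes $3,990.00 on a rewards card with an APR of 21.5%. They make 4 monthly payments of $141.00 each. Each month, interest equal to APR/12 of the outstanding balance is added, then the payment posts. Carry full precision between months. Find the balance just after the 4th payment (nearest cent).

Monthly rate r = 21.5%/12 = 1.79167% = 0.0179167.
Each month: B ← B·(1+r) − $141.00.
Month 1: interest $71.49; balance after payment $3,920.49.
Month 2: interest $70.24; balance after payment $3,849.73.
Month 3: interest $68.97; balance after payment $3,777.70.
Month 4: interest $67.68; balance after payment $3,704.39.

$3,704.39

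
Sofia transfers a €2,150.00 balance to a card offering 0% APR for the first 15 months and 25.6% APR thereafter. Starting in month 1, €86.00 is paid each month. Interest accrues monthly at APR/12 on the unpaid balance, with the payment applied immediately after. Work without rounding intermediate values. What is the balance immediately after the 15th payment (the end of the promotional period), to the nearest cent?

€860.00

Promo months 1–15 at r₀ = 0%/12 = 0; months 16+ at r₁ = 25.6%/12 = 0.0213333.
After month 15 (no interest yet): B = €2,150.00 − 15·€86.00 = €860.00.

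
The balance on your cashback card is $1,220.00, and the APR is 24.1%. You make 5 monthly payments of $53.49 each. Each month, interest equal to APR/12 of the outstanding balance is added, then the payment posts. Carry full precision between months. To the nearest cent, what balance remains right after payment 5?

Monthly rate r = 24.1%/12 = 2.00833% = 0.0200833.
Each month: B ← B·(1+r) − $53.49.
Month 1: interest $24.50; balance after payment $1,191.01.
Month 2: interest $23.92; balance after payment $1,161.44.
Month 3: interest $23.33; balance after payment $1,131.28.
Month 4: interest $22.72; balance after payment $1,100.51.
Month 5: interest $22.10; balance after payment $1,069.12.

$1,069.12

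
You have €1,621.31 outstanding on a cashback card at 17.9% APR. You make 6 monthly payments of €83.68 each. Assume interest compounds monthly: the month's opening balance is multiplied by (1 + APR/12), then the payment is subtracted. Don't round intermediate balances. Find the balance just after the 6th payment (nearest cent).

€1,250.76

Monthly rate r = 17.9%/12 = 1.49167% = 0.0149167.
Each month: B ← B·(1+r) − €83.68.
Month 1: interest €24.18; balance after payment €1,561.81.
Month 2: interest €23.30; balance after payment €1,501.43.
Month 3: interest €22.40; balance after payment €1,440.15.
Month 4: interest €21.48; balance after payment €1,377.95.
Month 5: interest €20.55; balance after payment €1,314.82.
Month 6: interest €19.61; balance after payment €1,250.76.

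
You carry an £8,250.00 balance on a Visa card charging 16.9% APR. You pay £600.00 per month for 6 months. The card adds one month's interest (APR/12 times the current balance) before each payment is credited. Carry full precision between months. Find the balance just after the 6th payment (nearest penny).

Monthly rate r = 16.9%/12 = 1.40833% = 0.0140833.
Each month: B ← B·(1+r) − £600.00.
Month 1: interest £116.19; balance after payment £7,766.19.
Month 2: interest £109.37; balance after payment £7,275.56.
Month 3: interest £102.46; balance after payment £6,778.03.
Month 4: interest £95.46; balance after payment £6,273.48.
Month 5: interest £88.35; balance after payment £5,761.83.
Month 6: interest £81.15; balance after payment £5,242.98.

£5,242.98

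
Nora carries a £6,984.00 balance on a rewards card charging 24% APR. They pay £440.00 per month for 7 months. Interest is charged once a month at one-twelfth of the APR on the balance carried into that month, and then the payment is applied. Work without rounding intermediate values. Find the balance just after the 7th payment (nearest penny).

£4,751.34

Monthly rate r = 24%/12 = 2% = 0.02.
Each month: B ← B·(1+r) − £440.00.
Month 1: interest £139.68; balance after payment £6,683.68.
Month 2: interest £133.67; balance after payment £6,377.35.
Month 3: interest £127.55; balance after payment £6,064.90.
Month 4: interest £121.30; balance after payment £5,746.20.
Month 5: interest £114.92; balance after payment £5,421.12.
Month 6: interest £108.42; balance after payment £5,089.55.
Month 7: interest £101.79; balance after payment £4,751.34.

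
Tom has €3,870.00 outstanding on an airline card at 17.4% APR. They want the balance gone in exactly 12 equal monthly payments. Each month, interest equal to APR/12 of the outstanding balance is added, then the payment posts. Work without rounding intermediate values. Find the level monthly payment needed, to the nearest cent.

Monthly rate r = 17.4%/12 = 1.45% = 0.0145.
Level-payment amortization: P = B₀·r / (1 − (1+r)^(−n)) = 3870.00·0.0145 / (1 − 1.0145^(−12)).
Denominator 1 − (1+r)^(−12) = 0.158652548.
P = 56.115 / 0.158652548 ≈ 353.70.

€353.70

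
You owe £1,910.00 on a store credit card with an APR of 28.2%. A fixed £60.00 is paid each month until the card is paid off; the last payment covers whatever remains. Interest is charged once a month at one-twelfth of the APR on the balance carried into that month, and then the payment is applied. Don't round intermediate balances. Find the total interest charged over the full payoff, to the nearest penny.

£1,651.33

Monthly rate r = 28.2%/12 = 2.35% = 0.0235.
Payoff takes n = ⌈−ln(1 − rB₀/P)/ln(1+r)⌉ = ⌈59.353⌉ = 60 payments; the last is £21.33.
Total paid = 59·£60.00 + £21.33 = £3,561.33.
Total interest = total paid − principal = £3,561.33 − £1,910.00 = £1,651.33.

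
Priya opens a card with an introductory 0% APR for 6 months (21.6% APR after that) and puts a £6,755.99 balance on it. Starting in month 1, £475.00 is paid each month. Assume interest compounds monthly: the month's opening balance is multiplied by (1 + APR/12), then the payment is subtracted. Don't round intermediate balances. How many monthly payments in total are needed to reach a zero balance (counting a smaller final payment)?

Promo months 1–6 at r₀ = 0%/12 = 0; months 7+ at r₁ = 21.6%/12 = 0.018.
After month 6 (no interest yet): B = £6,755.99 − 6·£475.00 = £3,905.99.
Then at r₁ with £475.00/mo: n₂ = −ln(1 − r₁·B/P)/ln(1+r₁) ≈ 8.98 → 9 more payments.

15 payments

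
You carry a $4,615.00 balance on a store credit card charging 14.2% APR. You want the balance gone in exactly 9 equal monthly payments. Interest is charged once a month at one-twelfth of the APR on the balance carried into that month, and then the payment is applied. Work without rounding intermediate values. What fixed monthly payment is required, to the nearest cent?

$543.59

Monthly rate r = 14.2%/12 = 1.18333% = 0.0118333.
Level-payment amortization: P = B₀·r / (1 − (1+r)^(−n)) = 4615.00·0.0118333 / (1 − 1.01183^(−9)).
Denominator 1 − (1+r)^(−9) = 0.100462739.
P = 54.6108 / 0.100462739 ≈ 543.59.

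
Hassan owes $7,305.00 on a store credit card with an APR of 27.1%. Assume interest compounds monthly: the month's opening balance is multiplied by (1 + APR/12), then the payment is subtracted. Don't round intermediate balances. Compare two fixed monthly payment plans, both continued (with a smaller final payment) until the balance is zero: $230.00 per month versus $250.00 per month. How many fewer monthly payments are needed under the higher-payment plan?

8 fewer payments

Monthly rate r = 27.1%/12 = 2.25833% = 0.0225833.
At $230.00/mo: n = ⌈−ln(1 − rB₀/P)/ln(1+r)⌉ = 57 payments (last $130.93); total interest = total paid − $7,305.00 = $5,705.93.
At $250.00/mo: 49 payments (last $73.68); total interest $4,768.68.
Payments saved = 57 − 49 = 8.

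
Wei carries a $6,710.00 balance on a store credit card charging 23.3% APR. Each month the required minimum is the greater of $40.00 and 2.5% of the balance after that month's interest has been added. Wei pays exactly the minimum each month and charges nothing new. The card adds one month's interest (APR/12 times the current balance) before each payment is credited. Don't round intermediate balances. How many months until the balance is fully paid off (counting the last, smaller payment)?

314 months

Monthly rate r = 23.3%/12 = 1.94167% = 0.0194167.
While 2.5% of the post-interest balance exceeds $40.00, each month B ← (B·(1+r))·(1 − 0.025), i.e. B shrinks by the factor (1+r)·0.975 = 0.99393.
This holds for months 1–239. Entering month 240 the balance is $1,566.35; 2.5% of the post-interest balance is now below $40.00, so the flat $40.00 minimum applies from here.
From month 240 a fixed $40.00 at rate r clears $1,566.35 in 75 more payments. Total: 239 + 75 = 314 months.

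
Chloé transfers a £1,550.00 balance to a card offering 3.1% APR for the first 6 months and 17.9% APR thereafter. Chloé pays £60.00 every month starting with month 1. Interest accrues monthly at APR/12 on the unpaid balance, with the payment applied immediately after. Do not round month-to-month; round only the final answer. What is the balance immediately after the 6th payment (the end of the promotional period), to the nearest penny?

Promo months 1–6 at r₀ = 3.1%/12 = 0.00258333; months 7+ at r₁ = 17.9%/12 = 0.0149167.
After month 6: iterate B ← B·(1+r₀) − £60.00 for 6 months → £1,211.85.

£1,211.85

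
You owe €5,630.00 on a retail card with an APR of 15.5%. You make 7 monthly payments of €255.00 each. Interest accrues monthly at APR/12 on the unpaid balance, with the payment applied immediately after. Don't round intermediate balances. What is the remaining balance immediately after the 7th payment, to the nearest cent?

Monthly rate r = 15.5%/12 = 1.29167% = 0.0129167.
Each month: B ← B·(1+r) − €255.00.
Month 1: interest €72.72; balance after payment €5,447.72.
Month 2: interest €70.37; balance after payment €5,263.09.
Month 3: interest €67.98; balance after payment €5,076.07.
Month 4: interest €65.57; balance after payment €4,886.63.
Month 5: interest €63.12; balance after payment €4,694.75.
Month 6: interest €60.64; balance after payment €4,500.39.
Month 7: interest €58.13; balance after payment €4,303.52.

€4,303.52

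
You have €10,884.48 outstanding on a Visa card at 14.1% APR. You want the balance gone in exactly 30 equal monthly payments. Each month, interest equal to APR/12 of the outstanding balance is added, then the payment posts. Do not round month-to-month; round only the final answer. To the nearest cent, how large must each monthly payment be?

Monthly rate r = 14.1%/12 = 1.175% = 0.01175.
Level-payment amortization: P = B₀·r / (1 − (1+r)^(−n)) = 10884.48·0.01175 / (1 − 1.01175^(−30)).
Denominator 1 − (1+r)^(−30) = 0.295625528.
P = 127.893 / 0.295625528 ≈ 432.62.

€432.62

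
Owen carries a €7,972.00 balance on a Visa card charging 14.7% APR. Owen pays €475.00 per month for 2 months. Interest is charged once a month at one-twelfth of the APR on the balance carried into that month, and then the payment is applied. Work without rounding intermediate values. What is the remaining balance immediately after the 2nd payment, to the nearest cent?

€7,212.69

Monthly rate r = 14.7%/12 = 1.225% = 0.01225.
Each month: B ← B·(1+r) − €475.00.
Month 1: interest €97.66; balance after payment €7,594.66.
Month 2: interest €93.03; balance after payment €7,212.69.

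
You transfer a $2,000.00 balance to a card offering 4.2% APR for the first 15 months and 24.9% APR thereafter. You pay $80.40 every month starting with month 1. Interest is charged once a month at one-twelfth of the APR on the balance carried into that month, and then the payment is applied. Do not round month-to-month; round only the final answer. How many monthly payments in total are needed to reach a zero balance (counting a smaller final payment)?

28 payments

Promo months 1–15 at r₀ = 4.2%/12 = 0.0035; months 16+ at r₁ = 24.9%/12 = 0.02075.
After month 15: iterate B ← B·(1+r₀) − $80.40 for 15 months → $871.61.
Then at r₁ with $80.40/mo: n₂ = −ln(1 − r₁·B/P)/ln(1+r₁) ≈ 12.41 → 13 more payments.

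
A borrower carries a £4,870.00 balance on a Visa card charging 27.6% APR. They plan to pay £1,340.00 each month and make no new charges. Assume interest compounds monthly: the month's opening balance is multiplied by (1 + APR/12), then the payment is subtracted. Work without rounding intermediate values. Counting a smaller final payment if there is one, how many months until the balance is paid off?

Monthly rate r = 27.6%/12 = 2.3% = 0.023.
Recurrence: B ← B·(1+r) − £1,340.00.
Month 1: interest £112.01; balance after payment £3,642.01.
Month 2: interest £83.77; balance after payment £2,385.78.
Month 3: interest £54.87; balance after payment £1,100.65.
Month 4: interest £25.31; balance after payment £0.00.

4 months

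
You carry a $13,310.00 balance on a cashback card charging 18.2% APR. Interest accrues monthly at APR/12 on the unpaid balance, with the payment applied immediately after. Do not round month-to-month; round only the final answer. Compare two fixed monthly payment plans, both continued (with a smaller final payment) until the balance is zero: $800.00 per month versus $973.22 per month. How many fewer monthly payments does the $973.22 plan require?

4 fewer payments

Monthly rate r = 18.2%/12 = 1.51667% = 0.0151667.
At $800.00/mo: n = ⌈−ln(1 − rB₀/P)/ln(1+r)⌉ = 20 payments (last $256.28); total interest = total paid − $13,310.00 = $2,146.28.
At $973.22/mo: 16 payments (last $433.29); total interest $1,721.59.
Payments saved = 20 − 16 = 4.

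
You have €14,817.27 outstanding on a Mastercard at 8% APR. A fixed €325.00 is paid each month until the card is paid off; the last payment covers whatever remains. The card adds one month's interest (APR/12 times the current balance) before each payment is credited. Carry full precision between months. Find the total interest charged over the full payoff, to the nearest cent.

€2,905.16

Monthly rate r = 8%/12 = 0.666667% = 0.00666667.
Payoff takes n = ⌈−ln(1 − rB₀/P)/ln(1+r)⌉ = ⌈54.530⌉ = 55 payments; the last is €172.43.
Total paid = 54·€325.00 + €172.43 = €17,722.43.
Total interest = total paid − principal = €17,722.43 − €14,817.27 = €2,905.16.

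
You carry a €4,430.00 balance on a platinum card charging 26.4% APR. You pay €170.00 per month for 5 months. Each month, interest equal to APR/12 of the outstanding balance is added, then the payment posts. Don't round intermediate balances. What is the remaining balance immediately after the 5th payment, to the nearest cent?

Monthly rate r = 26.4%/12 = 2.2% = 0.022.
Each month: B ← B·(1+r) − €170.00.
Month 1: interest €97.46; balance after payment €4,357.46.
Month 2: interest €95.86; balance after payment €4,283.32.
Month 3: interest €94.23; balance after payment €4,207.56.
Month 4: interest €92.57; balance after payment €4,130.12.
Month 5: interest €90.86; balance after payment €4,050.99.

€4,050.99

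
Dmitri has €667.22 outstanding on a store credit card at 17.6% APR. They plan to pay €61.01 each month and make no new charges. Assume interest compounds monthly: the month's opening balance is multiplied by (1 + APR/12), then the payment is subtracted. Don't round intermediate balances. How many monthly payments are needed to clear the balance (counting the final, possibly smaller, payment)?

Monthly rate r = 17.6%/12 = 1.46667% = 0.0146667.
Recurrence: B ← B·(1+r) − €61.01.
Month 1: interest €9.79; balance after payment €616.00.
Month 2: interest €9.03; balance after payment €564.02.
Closed form: n = −ln(1 − rB₀/P)/ln(1+r) = −ln(0.8396)/ln(1.01467) ≈ 12.007, so the balance reaches zero during payment 13.

13 payments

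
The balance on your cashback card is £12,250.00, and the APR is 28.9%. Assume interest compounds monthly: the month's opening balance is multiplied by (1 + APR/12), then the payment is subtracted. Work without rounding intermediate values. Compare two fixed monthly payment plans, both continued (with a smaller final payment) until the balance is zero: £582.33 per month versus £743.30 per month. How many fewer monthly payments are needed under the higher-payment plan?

Monthly rate r = 28.9%/12 = 2.40833% = 0.0240833.
At £582.33/mo: n = ⌈−ln(1 − rB₀/P)/ln(1+r)⌉ = 30 payments (last £401.31); total interest = total paid − £12,250.00 = £5,038.88.
At £743.30/mo: 22 payments (last £186.80); total interest £3,546.10.
Payments saved = 30 − 22 = 8.

8 fewer payments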